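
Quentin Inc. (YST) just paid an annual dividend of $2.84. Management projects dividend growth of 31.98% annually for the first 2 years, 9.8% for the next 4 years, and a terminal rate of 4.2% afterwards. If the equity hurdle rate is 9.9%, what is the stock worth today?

$98.45

Three-stage DDM. Project D₁…D_6; terminal Gordon value at t=6 with g = 0.042; discount at r = 0.099.
D_1 = 3.7482
D_2 = 4.9469
D_3 = 5.4317
D_4 = 5.9640
D_5 = 6.5485
D_6 = 7.1902
TV_6 = 7.4922/(0.099−0.042) = 131.4428
P₀ = Σ Dₜ/(1+r)ᵗ + TV_6/(1+r)^6 = 98.4544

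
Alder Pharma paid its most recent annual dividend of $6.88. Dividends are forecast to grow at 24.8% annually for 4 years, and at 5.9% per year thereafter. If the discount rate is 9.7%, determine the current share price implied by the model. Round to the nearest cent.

$359.55

Two-stage DDM. Project D₁…D_4 at 0.248, terminal growth 0.059, discount at r = 0.097.
D_1 = 8.5862
D_2 = 10.7156
D_3 = 13.3731
D_4 = 16.6896
Terminal value at t=4: TV = D_5/(r−g) = 17.6743/(0.097−0.059) = 465.1137
P₀ = 8.5862/(1+0.097)^1 + 10.7156/(1+0.097)^2 + 13.3731/(1+0.097)^3 + 16.6896/(1+0.097)^4 + 465.1137/(1+0.097)^4 = 359.5542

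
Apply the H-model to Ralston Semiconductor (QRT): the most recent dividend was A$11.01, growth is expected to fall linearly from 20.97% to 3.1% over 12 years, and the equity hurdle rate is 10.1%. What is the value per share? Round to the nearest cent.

A$330.80

H-model: P₀ = D₀[(1+g_L) + H(g_S−g_L)]/(r−g_L), with H = 12/2 = 6.
P₀ = 11.01 × [(1+0.031) + 6×(0.2097−0.031)] / (0.101−0.031)
   = 11.01 × 2.1032 / 0.07 = 330.8033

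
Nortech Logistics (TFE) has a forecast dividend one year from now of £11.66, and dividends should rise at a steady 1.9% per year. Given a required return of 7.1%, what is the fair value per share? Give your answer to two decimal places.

Gordon growth model: P₀ = D₁/(r − g), with D₁ = 11.66 given directly.
P₀ = 11.6600 / (0.071 − 0.019) = 11.6600 / 0.052 = 224.2308

£224.23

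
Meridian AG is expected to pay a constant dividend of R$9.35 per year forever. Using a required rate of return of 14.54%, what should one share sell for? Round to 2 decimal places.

R$64.31

Zero-growth DDM (perpetuity): P₀ = D/r = 9.35 / 0.1454 = 64.3054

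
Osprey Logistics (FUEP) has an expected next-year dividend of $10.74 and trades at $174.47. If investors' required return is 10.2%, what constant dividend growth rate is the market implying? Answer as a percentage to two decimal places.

4.04%

From P₀ = D₁/(r − g), the implied growth is g = r − D₁/P₀.
g = 0.102 − 10.74/174.47 = 0.102 − 0.06156 = 0.04044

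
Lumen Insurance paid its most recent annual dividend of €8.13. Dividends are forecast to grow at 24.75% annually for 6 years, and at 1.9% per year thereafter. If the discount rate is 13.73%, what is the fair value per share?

€190.24

Two-stage DDM. Project D₁…D_6 at 0.2475, terminal growth 0.019, discount at r = 0.1373.
D_1 = 10.1422
D_2 = 12.6524
D_3 = 15.7838
D_4 = 19.6903
D_5 = 24.5637
D_6 = 30.6432
Terminal value at t=6: TV = D_7/(r−g) = 31.2254/(0.1373−0.019) = 263.9510
P₀ = 10.1422/(1+0.1373)^1 + 12.6524/(1+0.1373)^2 + 15.7838/(1+0.1373)^3 + 19.6903/(1+0.1373)^4 + 24.5637/(1+0.1373)^5 + 30.6432/(1+0.1373)^6 + 263.9510/(1+0.1373)^6 = 190.2447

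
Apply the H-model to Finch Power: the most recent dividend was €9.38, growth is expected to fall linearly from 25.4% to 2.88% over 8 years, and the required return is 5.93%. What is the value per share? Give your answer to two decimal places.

H-model: P₀ = D₀[(1+g_L) + H(g_S−g_L)]/(r−g_L), with H = 8/2 = 4.
P₀ = 9.38 × [(1+0.0288) + 4×(0.254−0.0288)] / (0.0593−0.0288)
   = 9.38 × 1.9296 / 0.0305 = 593.4311

€593.43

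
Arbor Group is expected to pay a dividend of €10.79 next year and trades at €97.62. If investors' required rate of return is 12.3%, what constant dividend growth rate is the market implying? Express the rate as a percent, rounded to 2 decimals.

1.25%

From P₀ = D₁/(r − g), the implied growth is g = r − D₁/P₀.
g = 0.123 − 10.79/97.62 = 0.123 − 0.11053 = 0.01247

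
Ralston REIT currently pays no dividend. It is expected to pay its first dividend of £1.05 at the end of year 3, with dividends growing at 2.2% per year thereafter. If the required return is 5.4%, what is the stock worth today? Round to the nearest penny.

Deferred-dividend DDM. At t=2 the remaining stream is a growing perpetuity with first payment D_3 = 1.05.
V_2 = D_3/(r−g) = 1.05/(0.054−0.022) = 32.8125
P₀ = V_2/(1+r)^2 = 32.8125/(1+0.054)^2 = 29.5364

£29.54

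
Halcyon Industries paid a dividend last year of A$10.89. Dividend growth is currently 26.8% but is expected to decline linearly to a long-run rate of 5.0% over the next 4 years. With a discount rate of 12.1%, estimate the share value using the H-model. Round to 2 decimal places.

A$227.92

H-model: P₀ = D₀[(1+g_L) + H(g_S−g_L)]/(r−g_L), with H = 4/2 = 2.
P₀ = 10.89 × [(1+0.05) + 2×(0.268−0.05)] / (0.121−0.05)
   = 10.89 × 1.4860 / 0.071 = 227.9231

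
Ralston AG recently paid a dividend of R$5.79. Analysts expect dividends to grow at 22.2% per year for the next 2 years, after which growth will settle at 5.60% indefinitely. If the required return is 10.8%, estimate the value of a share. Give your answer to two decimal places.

R$156.45

Two-stage DDM. Project D₁…D_2 at 0.222, terminal growth 0.056, discount at r = 0.108.
D_1 = 7.0754
D_2 = 8.6461
Terminal value at t=2: TV = D_3/(r−g) = 9.1303/(0.108−0.056) = 175.5826
P₀ = 7.0754/(1+0.108)^1 + 8.6461/(1+0.108)^2 + 175.5826/(1+0.108)^2 = 156.4502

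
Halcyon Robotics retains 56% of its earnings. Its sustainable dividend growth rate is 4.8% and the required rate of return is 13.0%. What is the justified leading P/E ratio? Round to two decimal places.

Payout ratio b = 1 − 0.56 = 0.44.
Justified leading P/E = b/(r−g) = 0.44/(0.13−0.048) = 5.3659

5.37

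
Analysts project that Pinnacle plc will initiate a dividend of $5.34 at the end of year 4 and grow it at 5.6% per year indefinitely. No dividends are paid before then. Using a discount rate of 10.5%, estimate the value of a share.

$80.77

Deferred-dividend DDM. At t=3 the remaining stream is a growing perpetuity with first payment D_4 = 5.34.
V_3 = D_4/(r−g) = 5.34/(0.105−0.056) = 108.9796
P₀ = V_3/(1+r)^3 = 108.9796/(1+0.105)^3 = 80.7715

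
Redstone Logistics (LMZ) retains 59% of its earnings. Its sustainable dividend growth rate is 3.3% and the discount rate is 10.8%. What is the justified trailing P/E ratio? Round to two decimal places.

5.65

Payout ratio b = 1 − 0.59 = 0.41.
Justified trailing P/E = b(1+g)/(r−g) = 0.41×(1+0.033)/(0.108−0.033) = 5.6471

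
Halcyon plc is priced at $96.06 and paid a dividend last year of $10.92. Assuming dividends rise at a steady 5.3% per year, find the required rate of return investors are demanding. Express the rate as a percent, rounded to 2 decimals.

17.27%

Rearranging the constant-growth DDM: r = D₁/P₀ + g.
D₁ = 10.92 × (1 + 0.053) = 11.4988.
r = 11.4988 / 96.06 + 0.053 = 0.11970 + 0.053 = 0.17270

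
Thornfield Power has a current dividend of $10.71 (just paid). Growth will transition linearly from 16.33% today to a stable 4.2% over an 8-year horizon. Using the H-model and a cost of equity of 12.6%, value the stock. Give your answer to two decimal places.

$194.72

H-model: P₀ = D₀[(1+g_L) + H(g_S−g_L)]/(r−g_L), with H = 8/2 = 4.
P₀ = 10.71 × [(1+0.042) + 4×(0.1633−0.042)] / (0.126−0.042)
   = 10.71 × 1.5272 / 0.084 = 194.7180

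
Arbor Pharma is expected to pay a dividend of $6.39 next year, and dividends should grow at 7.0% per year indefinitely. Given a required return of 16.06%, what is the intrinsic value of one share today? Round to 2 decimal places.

$70.53

Gordon growth model: P₀ = D₁/(r − g), with D₁ = 6.39 given directly.
P₀ = 6.3900 / (0.1606 − 0.07) = 6.3900 / 0.0906 = 70.5298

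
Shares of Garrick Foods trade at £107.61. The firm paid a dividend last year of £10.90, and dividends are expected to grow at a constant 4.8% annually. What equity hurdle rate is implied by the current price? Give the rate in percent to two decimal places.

15.42%

Rearranging the constant-growth DDM: r = D₁/P₀ + g.
D₁ = 10.90 × (1 + 0.048) = 11.4232.
r = 11.4232 / 107.61 + 0.048 = 0.10615 + 0.048 = 0.15415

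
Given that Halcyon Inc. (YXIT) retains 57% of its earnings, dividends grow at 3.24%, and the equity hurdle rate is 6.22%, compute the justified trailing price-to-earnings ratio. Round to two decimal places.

Payout ratio b = 1 − 0.57 = 0.43.
Justified trailing P/E = b(1+g)/(r−g) = 0.43×(1+0.0324)/(0.0622−0.0324) = 14.8970

14.90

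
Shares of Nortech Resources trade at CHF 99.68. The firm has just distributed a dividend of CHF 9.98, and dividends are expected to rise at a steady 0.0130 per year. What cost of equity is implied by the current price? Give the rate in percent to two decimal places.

Rearranging the constant-growth DDM: r = D₁/P₀ + g.
D₁ = 9.98 × (1 + 0.013) = 10.1097.
r = 10.1097 / 99.68 + 0.013 = 0.10142 + 0.013 = 0.11442

11.44%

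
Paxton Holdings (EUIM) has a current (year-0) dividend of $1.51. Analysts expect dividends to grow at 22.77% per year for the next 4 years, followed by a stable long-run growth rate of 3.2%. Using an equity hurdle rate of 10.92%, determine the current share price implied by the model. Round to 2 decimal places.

$38.13

Two-stage DDM. Project D₁…D_4 at 0.2277, terminal growth 0.032, discount at r = 0.1092.
D_1 = 1.8538
D_2 = 2.2759
D_3 = 2.7942
D_4 = 3.4304
Terminal value at t=4: TV = D_5/(r−g) = 3.5402/(0.1092−0.032) = 45.8573
P₀ = 1.8538/(1+0.1092)^1 + 2.2759/(1+0.1092)^2 + 2.7942/(1+0.1092)^3 + 3.4304/(1+0.1092)^4 + 45.8573/(1+0.1092)^4 = 38.1298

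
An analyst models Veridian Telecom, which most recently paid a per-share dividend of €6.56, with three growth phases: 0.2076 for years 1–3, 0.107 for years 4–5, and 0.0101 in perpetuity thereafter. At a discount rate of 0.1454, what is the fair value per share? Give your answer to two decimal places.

€90.12

Three-stage DDM. Project D₁…D_5; terminal Gordon value at t=5 with g = 0.0101; discount at r = 0.1454.
D_1 = 7.9219
D_2 = 9.5664
D_3 = 11.5524
D_4 = 12.7885
D_5 = 14.1569
TV_5 = 14.2999/(0.1454−0.0101) = 105.6903
P₀ = Σ Dₜ/(1+r)ᵗ + TV_5/(1+r)^5 = 90.1173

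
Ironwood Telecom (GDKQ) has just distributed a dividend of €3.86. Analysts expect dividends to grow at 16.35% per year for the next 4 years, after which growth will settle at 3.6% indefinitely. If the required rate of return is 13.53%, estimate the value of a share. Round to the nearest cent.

€60.85

Two-stage DDM. Project D₁…D_4 at 0.1635, terminal growth 0.036, discount at r = 0.1353.
D_1 = 4.4911
D_2 = 5.2254
D_3 = 6.0798
D_4 = 7.0738
Terminal value at t=4: TV = D_5/(r−g) = 7.3285/(0.1353−0.036) = 73.8012
P₀ = 4.4911/(1+0.1353)^1 + 5.2254/(1+0.1353)^2 + 6.0798/(1+0.1353)^3 + 7.0738/(1+0.1353)^4 + 73.8012/(1+0.1353)^4 = 60.8472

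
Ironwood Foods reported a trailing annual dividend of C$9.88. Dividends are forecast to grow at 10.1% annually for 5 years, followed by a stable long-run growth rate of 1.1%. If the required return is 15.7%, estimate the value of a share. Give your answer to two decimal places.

C$96.06

Two-stage DDM. Project D₁…D_5 at 0.101, terminal growth 0.011, discount at r = 0.157.
D_1 = 10.8779
D_2 = 11.9765
D_3 = 13.1862
D_4 = 14.5180
D_5 = 15.9843
Terminal value at t=5: TV = D_6/(r−g) = 16.1601/(0.157−0.011) = 110.6858
P₀ = 10.8779/(1+0.157)^1 + 11.9765/(1+0.157)^2 + 13.1862/(1+0.157)^3 + 14.5180/(1+0.157)^4 + 15.9843/(1+0.157)^5 + 110.6858/(1+0.157)^5 = 96.0591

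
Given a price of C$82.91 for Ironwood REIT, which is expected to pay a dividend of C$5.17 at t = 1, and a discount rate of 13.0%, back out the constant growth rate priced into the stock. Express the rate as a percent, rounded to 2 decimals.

From P₀ = D₁/(r − g), the implied growth is g = r − D₁/P₀.
g = 0.13 − 5.17/82.91 = 0.13 − 0.06236 = 0.06764

6.76%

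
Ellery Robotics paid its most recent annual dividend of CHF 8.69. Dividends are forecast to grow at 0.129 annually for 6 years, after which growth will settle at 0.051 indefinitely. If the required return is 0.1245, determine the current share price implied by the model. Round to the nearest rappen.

CHF 180.15

Two-stage DDM. Project D₁…D_6 at 0.129, terminal growth 0.051, discount at r = 0.1245.
D_1 = 9.8110
D_2 = 11.0766
D_3 = 12.5055
D_4 = 14.1187
D_5 = 15.9400
D_6 = 17.9963
Terminal value at t=6: TV = D_7/(r−g) = 18.9141/(0.1245−0.051) = 257.3350
P₀ = 9.8110/(1+0.1245)^1 + 11.0766/(1+0.1245)^2 + 12.5055/(1+0.1245)^3 + 14.1187/(1+0.1245)^4 + 15.9400/(1+0.1245)^5 + 17.9963/(1+0.1245)^6 + 257.3350/(1+0.1245)^6 = 180.1499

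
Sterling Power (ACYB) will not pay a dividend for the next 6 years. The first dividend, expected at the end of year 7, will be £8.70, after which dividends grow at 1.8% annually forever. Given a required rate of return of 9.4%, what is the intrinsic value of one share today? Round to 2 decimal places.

Deferred-dividend DDM. At t=6 the remaining stream is a growing perpetuity with first payment D_7 = 8.70.
V_6 = D_7/(r−g) = 8.70/(0.094−0.018) = 114.4737
P₀ = V_6/(1+r)^6 = 114.4737/(1+0.094)^6 = 66.7731

£66.77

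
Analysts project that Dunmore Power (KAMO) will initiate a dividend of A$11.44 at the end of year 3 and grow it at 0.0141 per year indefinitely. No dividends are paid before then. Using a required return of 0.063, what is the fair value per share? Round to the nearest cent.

A$207.04

Deferred-dividend DDM. At t=2 the remaining stream is a growing perpetuity with first payment D_3 = 11.44.
V_2 = D_3/(r−g) = 11.44/(0.063−0.0141) = 233.9468
P₀ = V_2/(1+r)^2 = 233.9468/(1+0.063)^2 = 207.0383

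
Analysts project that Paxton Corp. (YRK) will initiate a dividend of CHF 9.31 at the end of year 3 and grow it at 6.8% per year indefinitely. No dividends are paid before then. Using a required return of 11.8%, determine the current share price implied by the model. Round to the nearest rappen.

CHF 148.97

Deferred-dividend DDM. At t=2 the remaining stream is a growing perpetuity with first payment D_3 = 9.31.
V_2 = D_3/(r−g) = 9.31/(0.118−0.068) = 186.2000
P₀ = V_2/(1+r)^2 = 186.2000/(1+0.118)^2 = 148.9691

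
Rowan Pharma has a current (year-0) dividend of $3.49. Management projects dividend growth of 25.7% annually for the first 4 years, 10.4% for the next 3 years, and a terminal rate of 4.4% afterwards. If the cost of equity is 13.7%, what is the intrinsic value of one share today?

$86.38

Three-stage DDM. Project D₁…D_7; terminal Gordon value at t=7 with g = 0.044; discount at r = 0.137.
D_1 = 4.3869
D_2 = 5.5144
D_3 = 6.9316
D_4 = 8.7130
D_5 = 9.6191
D_6 = 10.6195
D_7 = 11.7239
TV_7 = 12.2398/(0.137−0.044) = 131.6107
P₀ = Σ Dₜ/(1+r)ᵗ + TV_7/(1+r)^7 = 86.3787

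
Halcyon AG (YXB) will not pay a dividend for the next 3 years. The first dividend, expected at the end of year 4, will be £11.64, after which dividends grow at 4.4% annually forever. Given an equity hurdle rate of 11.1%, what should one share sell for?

Deferred-dividend DDM. At t=3 the remaining stream is a growing perpetuity with first payment D_4 = 11.64.
V_3 = D_4/(r−g) = 11.64/(0.111−0.044) = 173.7313
P₀ = V_3/(1+r)^3 = 173.7313/(1+0.111)^3 = 126.6882

£126.69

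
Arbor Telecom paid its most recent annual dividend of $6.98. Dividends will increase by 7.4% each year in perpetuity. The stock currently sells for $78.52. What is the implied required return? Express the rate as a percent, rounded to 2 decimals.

Rearranging the constant-growth DDM: r = D₁/P₀ + g.
D₁ = 6.98 × (1 + 0.074) = 7.4965.
r = 7.4965 / 78.52 + 0.074 = 0.09547 + 0.074 = 0.16947

16.95%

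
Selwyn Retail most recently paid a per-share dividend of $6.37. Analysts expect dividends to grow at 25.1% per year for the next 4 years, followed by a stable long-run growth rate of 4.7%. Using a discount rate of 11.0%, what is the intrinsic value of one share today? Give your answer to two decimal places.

Two-stage DDM. Project D₁…D_4 at 0.251, terminal growth 0.047, discount at r = 0.11.
D_1 = 7.9689
D_2 = 9.9691
D_3 = 12.4713
D_4 = 15.6016
Terminal value at t=4: TV = D_5/(r−g) = 16.3349/(0.11−0.047) = 259.2835
P₀ = 7.9689/(1+0.11)^1 + 9.9691/(1+0.11)^2 + 12.4713/(1+0.11)^3 + 15.6016/(1+0.11)^4 + 259.2835/(1+0.11)^4 = 205.4645

$205.46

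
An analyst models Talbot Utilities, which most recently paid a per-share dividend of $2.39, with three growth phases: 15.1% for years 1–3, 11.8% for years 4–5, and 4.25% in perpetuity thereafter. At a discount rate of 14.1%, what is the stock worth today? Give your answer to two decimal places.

Three-stage DDM. Project D₁…D_5; terminal Gordon value at t=5 with g = 0.0425; discount at r = 0.141.
D_1 = 2.7509
D_2 = 3.1663
D_3 = 3.6444
D_4 = 4.0744
D_5 = 4.5552
TV_5 = 4.7488/(0.141−0.0425) = 48.2111
P₀ = Σ Dₜ/(1+r)ᵗ + TV_5/(1+r)^5 = 36.9856

$36.99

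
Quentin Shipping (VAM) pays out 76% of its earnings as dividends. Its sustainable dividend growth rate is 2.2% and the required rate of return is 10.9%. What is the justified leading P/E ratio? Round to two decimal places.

Justified leading P/E = b/(r−g) = 0.76/(0.109−0.022) = 8.7356

8.74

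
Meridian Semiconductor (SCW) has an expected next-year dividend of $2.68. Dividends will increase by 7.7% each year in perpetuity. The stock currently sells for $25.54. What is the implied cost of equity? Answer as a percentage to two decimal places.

Rearranging the constant-growth DDM: r = D₁/P₀ + g.
r = 2.6800 / 25.54 + 0.077 = 0.10493 + 0.077 = 0.18193

18.19%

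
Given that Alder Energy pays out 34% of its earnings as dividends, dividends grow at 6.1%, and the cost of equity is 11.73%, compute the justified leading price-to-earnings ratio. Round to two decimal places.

6.04

Justified leading P/E = b/(r−g) = 0.34/(0.1173−0.061) = 6.0391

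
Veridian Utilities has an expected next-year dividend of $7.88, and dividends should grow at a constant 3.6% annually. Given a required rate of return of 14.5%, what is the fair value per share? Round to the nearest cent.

Gordon growth model: P₀ = D₁/(r − g), with D₁ = 7.88 given directly.
P₀ = 7.8800 / (0.145 − 0.036) = 7.8800 / 0.109 = 72.2936

$72.29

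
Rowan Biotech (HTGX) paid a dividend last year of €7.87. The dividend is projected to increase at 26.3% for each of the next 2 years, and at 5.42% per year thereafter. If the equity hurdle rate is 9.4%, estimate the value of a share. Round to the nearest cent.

€297.41

Two-stage DDM. Project D₁…D_2 at 0.263, terminal growth 0.0542, discount at r = 0.094.
D_1 = 9.9398
D_2 = 12.5540
Terminal value at t=2: TV = D_3/(r−g) = 13.2344/(0.094−0.0542) = 332.5228
P₀ = 9.9398/(1+0.094)^1 + 12.5540/(1+0.094)^2 + 332.5228/(1+0.094)^2 = 297.4099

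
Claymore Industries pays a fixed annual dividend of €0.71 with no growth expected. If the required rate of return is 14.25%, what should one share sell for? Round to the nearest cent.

Zero-growth DDM (perpetuity): P₀ = D/r = 0.71 / 0.1425 = 4.9825

€4.98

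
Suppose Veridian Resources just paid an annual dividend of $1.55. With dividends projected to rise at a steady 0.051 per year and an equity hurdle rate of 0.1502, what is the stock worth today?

Gordon growth model: P₀ = D₁/(r − g). D₁ = 1.55 × (1 + 0.051) = 1.6290.
P₀ = 1.6290 / (0.1502 − 0.051) = 1.6290 / 0.0992 = 16.4219

$16.42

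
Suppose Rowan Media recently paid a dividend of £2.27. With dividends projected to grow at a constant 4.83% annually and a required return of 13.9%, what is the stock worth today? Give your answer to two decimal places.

Gordon growth model: P₀ = D₁/(r − g). D₁ = 2.27 × (1 + 0.0483) = 2.3796.
P₀ = 2.3796 / (0.139 − 0.0483) = 2.3796 / 0.0907 = 26.2364

£26.24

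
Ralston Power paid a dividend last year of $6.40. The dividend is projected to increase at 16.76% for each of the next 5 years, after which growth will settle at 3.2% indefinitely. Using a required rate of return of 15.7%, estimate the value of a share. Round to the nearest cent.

Two-stage DDM. Project D₁…D_5 at 0.1676, terminal growth 0.032, discount at r = 0.157.
D_1 = 7.4726
D_2 = 8.7251
D_3 = 10.1874
D_4 = 11.8948
D_5 = 13.8883
Terminal value at t=5: TV = D_6/(r−g) = 14.3328/(0.157−0.032) = 114.6622
P₀ = 7.4726/(1+0.157)^1 + 8.7251/(1+0.157)^2 + 10.1874/(1+0.157)^3 + 11.8948/(1+0.157)^4 + 13.8883/(1+0.157)^5 + 114.6622/(1+0.157)^5 = 88.1939

$88.19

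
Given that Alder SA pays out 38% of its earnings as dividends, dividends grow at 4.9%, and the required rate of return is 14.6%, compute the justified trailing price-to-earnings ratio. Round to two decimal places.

4.11

Justified trailing P/E = b(1+g)/(r−g) = 0.38×(1+0.049)/(0.146−0.049) = 4.1095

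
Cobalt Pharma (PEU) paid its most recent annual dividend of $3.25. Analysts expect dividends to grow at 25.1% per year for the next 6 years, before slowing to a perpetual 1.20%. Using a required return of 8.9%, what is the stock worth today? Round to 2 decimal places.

$130.74

Two-stage DDM. Project D₁…D_6 at 0.251, terminal growth 0.012, discount at r = 0.089.
D_1 = 4.0657
D_2 = 5.0863
D_3 = 6.3629
D_4 = 7.9600
D_5 = 9.9579
D_6 = 12.4574
Terminal value at t=6: TV = D_7/(r−g) = 12.6069/(0.089−0.012) = 163.7258
P₀ = 4.0657/(1+0.089)^1 + 5.0863/(1+0.089)^2 + 6.3629/(1+0.089)^3 + 7.9600/(1+0.089)^4 + 9.9579/(1+0.089)^5 + 12.4574/(1+0.089)^6 + 163.7258/(1+0.089)^6 = 130.7432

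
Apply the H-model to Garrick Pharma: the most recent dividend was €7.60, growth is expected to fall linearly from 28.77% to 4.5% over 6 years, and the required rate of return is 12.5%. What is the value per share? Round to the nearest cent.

€168.44

H-model: P₀ = D₀[(1+g_L) + H(g_S−g_L)]/(r−g_L), with H = 6/2 = 3.
P₀ = 7.60 × [(1+0.045) + 3×(0.2877−0.045)] / (0.125−0.045)
   = 7.60 × 1.7731 / 0.08 = 168.4445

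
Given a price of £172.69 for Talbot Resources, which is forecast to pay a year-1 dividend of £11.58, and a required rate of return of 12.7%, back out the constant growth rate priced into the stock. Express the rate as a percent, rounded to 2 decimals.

5.99%

From P₀ = D₁/(r − g), the implied growth is g = r − D₁/P₀.
g = 0.127 − 11.58/172.69 = 0.127 − 0.06706 = 0.05994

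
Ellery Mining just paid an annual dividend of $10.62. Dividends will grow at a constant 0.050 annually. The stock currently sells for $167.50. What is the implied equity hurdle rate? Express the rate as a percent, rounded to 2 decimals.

11.66%

Rearranging the constant-growth DDM: r = D₁/P₀ + g.
D₁ = 10.62 × (1 + 0.05) = 11.1510.
r = 11.1510 / 167.50 + 0.05 = 0.06657 + 0.05 = 0.11657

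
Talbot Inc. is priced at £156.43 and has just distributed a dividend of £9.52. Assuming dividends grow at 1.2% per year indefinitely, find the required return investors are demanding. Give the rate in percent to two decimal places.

Rearranging the constant-growth DDM: r = D₁/P₀ + g.
D₁ = 9.52 × (1 + 0.012) = 9.6342.
r = 9.6342 / 156.43 + 0.012 = 0.06159 + 0.012 = 0.07359

7.36%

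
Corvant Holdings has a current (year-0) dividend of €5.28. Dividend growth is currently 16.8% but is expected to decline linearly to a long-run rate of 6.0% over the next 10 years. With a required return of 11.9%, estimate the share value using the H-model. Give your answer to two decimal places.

H-model: P₀ = D₀[(1+g_L) + H(g_S−g_L)]/(r−g_L), with H = 10/2 = 5.
P₀ = 5.28 × [(1+0.06) + 5×(0.168−0.06)] / (0.119−0.06)
   = 5.28 × 1.6000 / 0.059 = 143.1864

€143.19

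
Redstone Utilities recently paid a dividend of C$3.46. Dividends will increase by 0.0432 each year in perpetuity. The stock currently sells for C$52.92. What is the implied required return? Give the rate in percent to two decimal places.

Rearranging the constant-growth DDM: r = D₁/P₀ + g.
D₁ = 3.46 × (1 + 0.0432) = 3.6095.
r = 3.6095 / 52.92 + 0.0432 = 0.06821 + 0.0432 = 0.11141

11.14%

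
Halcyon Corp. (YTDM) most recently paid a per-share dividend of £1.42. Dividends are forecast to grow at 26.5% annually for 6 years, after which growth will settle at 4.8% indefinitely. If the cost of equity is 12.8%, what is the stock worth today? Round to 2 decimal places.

£49.97

Two-stage DDM. Project D₁…D_6 at 0.265, terminal growth 0.048, discount at r = 0.128.
D_1 = 1.7963
D_2 = 2.2723
D_3 = 2.8745
D_4 = 3.6362
D_5 = 4.5998
D_6 = 5.8188
Terminal value at t=6: TV = D_7/(r−g) = 6.0981/(0.128−0.048) = 76.2259
P₀ = 1.7963/(1+0.128)^1 + 2.2723/(1+0.128)^2 + 2.8745/(1+0.128)^3 + 3.6362/(1+0.128)^4 + 4.5998/(1+0.128)^5 + 5.8188/(1+0.128)^6 + 76.2259/(1+0.128)^6 = 49.9746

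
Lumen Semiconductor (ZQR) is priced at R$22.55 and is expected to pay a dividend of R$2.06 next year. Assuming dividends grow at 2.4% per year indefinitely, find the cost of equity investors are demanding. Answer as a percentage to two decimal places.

11.54%

Rearranging the constant-growth DDM: r = D₁/P₀ + g.
r = 2.0600 / 22.55 + 0.024 = 0.09135 + 0.024 = 0.11535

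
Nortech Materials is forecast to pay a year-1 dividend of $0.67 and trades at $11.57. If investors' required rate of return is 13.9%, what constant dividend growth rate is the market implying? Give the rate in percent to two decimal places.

From P₀ = D₁/(r − g), the implied growth is g = r − D₁/P₀.
g = 0.139 − 0.67/11.57 = 0.139 − 0.05791 = 0.08109

8.11%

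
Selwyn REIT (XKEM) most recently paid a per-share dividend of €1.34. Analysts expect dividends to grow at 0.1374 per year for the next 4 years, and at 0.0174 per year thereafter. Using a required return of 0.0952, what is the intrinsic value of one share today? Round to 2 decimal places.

€26.28

Two-stage DDM. Project D₁…D_4 at 0.1374, terminal growth 0.0174, discount at r = 0.0952.
D_1 = 1.5241
D_2 = 1.7335
D_3 = 1.9717
D_4 = 2.2426
Terminal value at t=4: TV = D_5/(r−g) = 2.2817/(0.0952−0.0174) = 29.3271
P₀ = 1.5241/(1+0.0952)^1 + 1.7335/(1+0.0952)^2 + 1.9717/(1+0.0952)^3 + 2.2426/(1+0.0952)^4 + 29.3271/(1+0.0952)^4 = 26.2809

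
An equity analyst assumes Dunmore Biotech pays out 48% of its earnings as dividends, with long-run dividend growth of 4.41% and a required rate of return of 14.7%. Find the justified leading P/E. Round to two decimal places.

4.66

Justified leading P/E = b/(r−g) = 0.48/(0.147−0.0441) = 4.6647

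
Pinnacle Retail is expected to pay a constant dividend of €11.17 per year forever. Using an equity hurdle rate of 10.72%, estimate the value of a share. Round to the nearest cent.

€104.20

Zero-growth DDM (perpetuity): P₀ = D/r = 11.17 / 0.1072 = 104.1978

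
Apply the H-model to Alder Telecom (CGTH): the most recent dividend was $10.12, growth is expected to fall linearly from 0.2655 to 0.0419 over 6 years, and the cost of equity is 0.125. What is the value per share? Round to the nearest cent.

$208.57

H-model: P₀ = D₀[(1+g_L) + H(g_S−g_L)]/(r−g_L), with H = 6/2 = 3.
P₀ = 10.12 × [(1+0.0419) + 3×(0.2655−0.0419)] / (0.125−0.0419)
   = 10.12 × 1.7127 / 0.0831 = 208.5743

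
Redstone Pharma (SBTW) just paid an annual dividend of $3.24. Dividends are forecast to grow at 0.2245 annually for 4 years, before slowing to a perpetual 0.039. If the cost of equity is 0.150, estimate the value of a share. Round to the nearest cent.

Two-stage DDM. Project D₁…D_4 at 0.2245, terminal growth 0.039, discount at r = 0.15.
D_1 = 3.9674
D_2 = 4.8581
D_3 = 5.9487
D_4 = 7.2842
Terminal value at t=4: TV = D_5/(r−g) = 7.5683/(0.15−0.039) = 68.1825
P₀ = 3.9674/(1+0.15)^1 + 4.8581/(1+0.15)^2 + 5.9487/(1+0.15)^3 + 7.2842/(1+0.15)^4 + 68.1825/(1+0.15)^4 = 54.1829

$54.18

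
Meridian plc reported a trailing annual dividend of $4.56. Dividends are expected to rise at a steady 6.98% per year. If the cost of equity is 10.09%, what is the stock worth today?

Gordon growth model: P₀ = D₁/(r − g). D₁ = 4.56 × (1 + 0.0698) = 4.8783.
P₀ = 4.8783 / (0.1009 − 0.0698) = 4.8783 / 0.0311 = 156.8581

$156.86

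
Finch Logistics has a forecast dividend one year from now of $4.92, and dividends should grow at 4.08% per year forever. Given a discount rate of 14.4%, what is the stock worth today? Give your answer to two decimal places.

$47.67

Gordon growth model: P₀ = D₁/(r − g), with D₁ = 4.92 given directly.
P₀ = 4.9200 / (0.144 − 0.0408) = 4.9200 / 0.1032 = 47.6744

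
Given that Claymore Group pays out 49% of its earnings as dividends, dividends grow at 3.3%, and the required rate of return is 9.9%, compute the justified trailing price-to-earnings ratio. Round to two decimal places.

7.67

Justified trailing P/E = b(1+g)/(r−g) = 0.49×(1+0.033)/(0.099−0.033) = 7.6692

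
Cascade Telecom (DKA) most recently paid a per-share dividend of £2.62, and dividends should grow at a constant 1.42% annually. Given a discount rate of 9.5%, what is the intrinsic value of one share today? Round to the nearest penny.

£32.89

Gordon growth model: P₀ = D₁/(r − g). D₁ = 2.62 × (1 + 0.0142) = 2.6572.
P₀ = 2.6572 / (0.095 − 0.0142) = 2.6572 / 0.0808 = 32.8862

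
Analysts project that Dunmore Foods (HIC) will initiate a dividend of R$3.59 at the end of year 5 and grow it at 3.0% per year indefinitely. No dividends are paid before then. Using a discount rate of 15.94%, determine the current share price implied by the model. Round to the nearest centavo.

R$15.35

Deferred-dividend DDM. At t=4 the remaining stream is a growing perpetuity with first payment D_5 = 3.59.
V_4 = D_5/(r−g) = 3.59/(0.1594−0.03) = 27.7434
P₀ = V_4/(1+r)^4 = 27.7434/(1+0.1594)^4 = 15.3542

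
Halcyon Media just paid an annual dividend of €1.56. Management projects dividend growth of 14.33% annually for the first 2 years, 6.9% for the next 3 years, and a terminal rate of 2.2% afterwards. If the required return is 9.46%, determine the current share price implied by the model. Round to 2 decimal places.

Three-stage DDM. Project D₁…D_5; terminal Gordon value at t=5 with g = 0.022; discount at r = 0.0946.
D_1 = 1.7835
D_2 = 2.0391
D_3 = 2.1798
D_4 = 2.3302
D_5 = 2.4910
TV_5 = 2.5458/(0.0946−0.022) = 35.0665
P₀ = Σ Dₜ/(1+r)ᵗ + TV_5/(1+r)^5 = 30.5178

€30.52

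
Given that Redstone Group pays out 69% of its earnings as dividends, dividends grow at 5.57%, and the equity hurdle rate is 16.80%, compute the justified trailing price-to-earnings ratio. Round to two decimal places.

6.49

Justified trailing P/E = b(1+g)/(r−g) = 0.69×(1+0.0557)/(0.168−0.0557) = 6.4865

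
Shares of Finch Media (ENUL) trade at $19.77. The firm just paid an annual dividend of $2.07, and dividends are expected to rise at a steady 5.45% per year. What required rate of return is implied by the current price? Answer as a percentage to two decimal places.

16.49%

Rearranging the constant-growth DDM: r = D₁/P₀ + g.
D₁ = 2.07 × (1 + 0.0545) = 2.1828.
r = 2.1828 / 19.77 + 0.0545 = 0.11041 + 0.0545 = 0.16491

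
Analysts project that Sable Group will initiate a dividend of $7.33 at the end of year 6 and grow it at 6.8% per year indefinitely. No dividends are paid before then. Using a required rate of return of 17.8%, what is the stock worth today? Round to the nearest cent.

$29.38

Deferred-dividend DDM. At t=5 the remaining stream is a growing perpetuity with first payment D_6 = 7.33.
V_5 = D_6/(r−g) = 7.33/(0.178−0.068) = 66.6364
P₀ = V_5/(1+r)^5 = 66.6364/(1+0.178)^5 = 29.3755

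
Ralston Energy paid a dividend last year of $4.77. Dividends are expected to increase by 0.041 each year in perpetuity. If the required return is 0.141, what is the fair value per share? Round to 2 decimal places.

Gordon growth model: P₀ = D₁/(r − g). D₁ = 4.77 × (1 + 0.041) = 4.9656.
P₀ = 4.9656 / (0.141 − 0.041) = 4.9656 / 0.1 = 49.6557

$49.66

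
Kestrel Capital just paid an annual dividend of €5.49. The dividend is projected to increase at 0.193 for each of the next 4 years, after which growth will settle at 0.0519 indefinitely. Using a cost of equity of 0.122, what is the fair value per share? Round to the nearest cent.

€130.96

Two-stage DDM. Project D₁…D_4 at 0.193, terminal growth 0.0519, discount at r = 0.122.
D_1 = 6.5496
D_2 = 7.8136
D_3 = 9.3217
D_4 = 11.1208
Terminal value at t=4: TV = D_5/(r−g) = 11.6979/(0.122−0.0519) = 166.8747
P₀ = 6.5496/(1+0.122)^1 + 7.8136/(1+0.122)^2 + 9.3217/(1+0.122)^3 + 11.1208/(1+0.122)^4 + 166.8747/(1+0.122)^4 = 130.9587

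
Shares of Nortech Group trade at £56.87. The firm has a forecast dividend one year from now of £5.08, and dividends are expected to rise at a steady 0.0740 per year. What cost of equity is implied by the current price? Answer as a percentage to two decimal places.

16.33%

Rearranging the constant-growth DDM: r = D₁/P₀ + g.
r = 5.0800 / 56.87 + 0.074 = 0.08933 + 0.074 = 0.16333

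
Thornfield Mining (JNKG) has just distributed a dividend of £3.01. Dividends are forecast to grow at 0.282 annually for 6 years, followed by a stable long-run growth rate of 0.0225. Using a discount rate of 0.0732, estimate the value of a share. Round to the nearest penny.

£211.61

Two-stage DDM. Project D₁…D_6 at 0.282, terminal growth 0.0225, discount at r = 0.0732.
D_1 = 3.8588
D_2 = 4.9470
D_3 = 6.3421
D_4 = 8.1305
D_5 = 10.4233
D_6 = 13.3627
Terminal value at t=6: TV = D_7/(r−g) = 13.6634/(0.0732−0.0225) = 269.4946
P₀ = 3.8588/(1+0.0732)^1 + 4.9470/(1+0.0732)^2 + 6.3421/(1+0.0732)^3 + 8.1305/(1+0.0732)^4 + 10.4233/(1+0.0732)^5 + 13.3627/(1+0.0732)^6 + 269.4946/(1+0.0732)^6 = 211.6051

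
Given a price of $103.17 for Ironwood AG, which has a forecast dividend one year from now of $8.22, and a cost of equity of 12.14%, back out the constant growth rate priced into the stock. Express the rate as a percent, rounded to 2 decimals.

4.17%

From P₀ = D₁/(r − g), the implied growth is g = r − D₁/P₀.
g = 0.1214 − 8.22/103.17 = 0.1214 − 0.07967 = 0.04173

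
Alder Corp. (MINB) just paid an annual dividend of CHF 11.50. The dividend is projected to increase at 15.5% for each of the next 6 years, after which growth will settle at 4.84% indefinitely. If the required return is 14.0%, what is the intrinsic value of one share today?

Two-stage DDM. Project D₁…D_6 at 0.155, terminal growth 0.0484, discount at r = 0.14.
D_1 = 13.2825
D_2 = 15.3413
D_3 = 17.7192
D_4 = 20.4657
D_5 = 23.6378
D_6 = 27.3017
Terminal value at t=6: TV = D_7/(r−g) = 28.6231/(0.14−0.0484) = 312.4793
P₀ = 13.2825/(1+0.14)^1 + 15.3413/(1+0.14)^2 + 17.7192/(1+0.14)^3 + 20.4657/(1+0.14)^4 + 23.6378/(1+0.14)^5 + 27.3017/(1+0.14)^6 + 312.4793/(1+0.14)^6 = 214.6096

CHF 214.61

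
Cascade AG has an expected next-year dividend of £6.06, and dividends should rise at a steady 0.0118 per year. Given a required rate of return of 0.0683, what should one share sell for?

£107.26

Gordon growth model: P₀ = D₁/(r − g), with D₁ = 6.06 given directly.
P₀ = 6.0600 / (0.0683 − 0.0118) = 6.0600 / 0.0565 = 107.2566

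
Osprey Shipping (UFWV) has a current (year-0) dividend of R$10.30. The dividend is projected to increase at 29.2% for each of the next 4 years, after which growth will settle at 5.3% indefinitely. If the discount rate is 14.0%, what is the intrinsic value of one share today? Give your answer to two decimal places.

R$262.56

Two-stage DDM. Project D₁…D_4 at 0.292, terminal growth 0.053, discount at r = 0.14.
D_1 = 13.3076
D_2 = 17.1934
D_3 = 22.2139
D_4 = 28.7004
Terminal value at t=4: TV = D_5/(r−g) = 30.2215/(0.14−0.053) = 347.3733
P₀ = 13.3076/(1+0.14)^1 + 17.1934/(1+0.14)^2 + 22.2139/(1+0.14)^3 + 28.7004/(1+0.14)^4 + 347.3733/(1+0.14)^4 = 262.5626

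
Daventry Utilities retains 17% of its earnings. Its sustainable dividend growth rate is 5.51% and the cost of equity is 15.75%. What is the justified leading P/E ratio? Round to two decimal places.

8.11

Payout ratio b = 1 − 0.17 = 0.83.
Justified leading P/E = b/(r−g) = 0.83/(0.1575−0.0551) = 8.1055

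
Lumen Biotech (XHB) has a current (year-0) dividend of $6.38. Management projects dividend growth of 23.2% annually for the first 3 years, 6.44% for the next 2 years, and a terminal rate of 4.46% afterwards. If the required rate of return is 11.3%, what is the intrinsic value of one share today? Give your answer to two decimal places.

$160.58

Three-stage DDM. Project D₁…D_5; terminal Gordon value at t=5 with g = 0.0446; discount at r = 0.113.
D_1 = 7.8602
D_2 = 9.6837
D_3 = 11.9303
D_4 = 12.6987
D_5 = 13.5164
TV_5 = 14.1193/(0.113−0.0446) = 206.4222
P₀ = Σ Dₜ/(1+r)ᵗ + TV_5/(1+r)^5 = 160.5808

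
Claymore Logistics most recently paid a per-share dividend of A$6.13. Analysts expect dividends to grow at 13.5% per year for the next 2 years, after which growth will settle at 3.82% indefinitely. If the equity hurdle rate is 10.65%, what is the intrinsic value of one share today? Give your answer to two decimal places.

Two-stage DDM. Project D₁…D_2 at 0.135, terminal growth 0.0382, discount at r = 0.1065.
D_1 = 6.9576
D_2 = 7.8968
Terminal value at t=2: TV = D_3/(r−g) = 8.1985/(0.1065−0.0382) = 120.0363
P₀ = 6.9576/(1+0.1065)^1 + 7.8968/(1+0.1065)^2 + 120.0363/(1+0.1065)^2 = 110.7792

A$110.78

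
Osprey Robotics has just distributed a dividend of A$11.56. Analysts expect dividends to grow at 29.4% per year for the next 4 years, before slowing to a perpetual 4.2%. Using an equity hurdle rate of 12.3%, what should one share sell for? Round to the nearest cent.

A$328.89

Two-stage DDM. Project D₁…D_4 at 0.294, terminal growth 0.042, discount at r = 0.123.
D_1 = 14.9586
D_2 = 19.3565
D_3 = 25.0473
D_4 = 32.4112
Terminal value at t=4: TV = D_5/(r−g) = 33.7725/(0.123−0.042) = 416.9439
P₀ = 14.9586/(1+0.123)^1 + 19.3565/(1+0.123)^2 + 25.0473/(1+0.123)^3 + 32.4112/(1+0.123)^4 + 416.9439/(1+0.123)^4 = 328.8884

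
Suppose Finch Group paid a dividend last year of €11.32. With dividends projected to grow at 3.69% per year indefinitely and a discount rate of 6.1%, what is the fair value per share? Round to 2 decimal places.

€487.04

Gordon growth model: P₀ = D₁/(r − g). D₁ = 11.32 × (1 + 0.0369) = 11.7377.
P₀ = 11.7377 / (0.061 − 0.0369) = 11.7377 / 0.0241 = 487.0418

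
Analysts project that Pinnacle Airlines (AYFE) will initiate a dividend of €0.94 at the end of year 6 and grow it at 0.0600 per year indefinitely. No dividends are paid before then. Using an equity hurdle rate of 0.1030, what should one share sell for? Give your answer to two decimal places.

Deferred-dividend DDM. At t=5 the remaining stream is a growing perpetuity with first payment D_6 = 0.94.
V_5 = D_6/(r−g) = 0.94/(0.103−0.06) = 21.8605
P₀ = V_5/(1+r)^5 = 21.8605/(1+0.103)^5 = 13.3900

€13.39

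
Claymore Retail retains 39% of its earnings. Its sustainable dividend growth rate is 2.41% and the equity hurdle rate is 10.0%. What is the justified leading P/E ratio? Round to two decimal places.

8.04

Payout ratio b = 1 − 0.39 = 0.61.
Justified leading P/E = b/(r−g) = 0.61/(0.1−0.0241) = 8.0369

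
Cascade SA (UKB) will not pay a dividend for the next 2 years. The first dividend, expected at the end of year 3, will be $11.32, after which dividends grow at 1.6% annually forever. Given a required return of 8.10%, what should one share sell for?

Deferred-dividend DDM. At t=2 the remaining stream is a growing perpetuity with first payment D_3 = 11.32.
V_2 = D_3/(r−g) = 11.32/(0.081−0.016) = 174.1538
P₀ = V_2/(1+r)^2 = 174.1538/(1+0.081)^2 = 149.0327

$149.03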